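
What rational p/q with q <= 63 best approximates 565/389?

Expand x = 565/389 as a continued fraction with the Euclidean algorithm:
  565 = 1*389 + 176, so a_0 = 1.
  389 = 2*176 + 37, so a_1 = 2.
  176 = 4*37 + 28, so a_2 = 4.
  37 = 1*28 + 9, so a_3 = 1.
  28 = 3*9 + 1, so a_4 = 3.
  9 = 9*1 + 0, so a_5 = 9.
so x = [1; 2, 4, 1, 3, 9].
Convergents (p_i = a_i*p_{i-1} + p_{i-2}, q_i = a_i*q_{i-1} + q_{i-2} with p_{-2}=0, p_{-1}=1, q_{-2}=1, q_{-1}=0), until the denominator exceeds 63:
  i=0: a_0=1, p_0 = 1*1 + 0 = 1, q_0 = 1*0 + 1 = 1.
  i=1: a_1=2, p_1 = 2*1 + 1 = 3, q_1 = 2*1 + 0 = 2.
  i=2: a_2=4, p_2 = 4*3 + 1 = 13, q_2 = 4*2 + 1 = 9.
  i=3: a_3=1, p_3 = 1*13 + 3 = 16, q_3 = 1*9 + 2 = 11.
  i=4: a_4=3, p_4 = 3*16 + 13 = 61, q_4 = 3*11 + 9 = 42.
  i=5: a_5=9, p_5 = 9*61 + 16 = 565, q_5 = 9*42 + 11 = 389.
q_5 = 389 > 63, so the last convergent with denominator <= 63 is p_4/q_4 = 61/42.
The closest fraction with denominator <= 63 is either p_4/q_4 or the intermediate fraction (k*p_4 + p_3)/(k*q_4 + q_3) with the largest k >= 1 whose denominator stays <= 63; these approach x as k grows, and every other convergent or intermediate fraction in range is farther away.
Largest k: floor((63 - q_3)/q_4) = floor((63 - 11)/42) = 1.
That gives (1*61 + 16)/(1*42 + 11) = 77/53.
Compare the errors: |x - 61/42| = |565*42 - 61*389|/(389*42) = 1/16338, and |x - 77/53| = |565*53 - 77*389|/(389*53) = 8/20617.
Cross-multiplying, 1*20617 = 20617 < 130704 = 8*16338, so 1/16338 is smaller: the convergent 61/42 is closer to x than 77/53.

61/42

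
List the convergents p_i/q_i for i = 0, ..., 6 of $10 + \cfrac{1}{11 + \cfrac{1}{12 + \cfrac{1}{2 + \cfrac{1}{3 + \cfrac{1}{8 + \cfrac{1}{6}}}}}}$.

Using the convergent recurrence p_i = a_i*p_{i-1} + p_{i-2}, q_i = a_i*q_{i-1} + q_{i-2} with p_{-2}=0, p_{-1}=1, q_{-2}=1, q_{-1}=0:
  i=0: a_0=10, p_0 = 10*1 + 0 = 10, q_0 = 10*0 + 1 = 1.
  i=1: a_1=11, p_1 = 11*10 + 1 = 111, q_1 = 11*1 + 0 = 11.
  i=2: a_2=12, p_2 = 12*111 + 10 = 1342, q_2 = 12*11 + 1 = 133.
  i=3: a_3=2, p_3 = 2*1342 + 111 = 2795, q_3 = 2*133 + 11 = 277.
  i=4: a_4=3, p_4 = 3*2795 + 1342 = 9727, q_4 = 3*277 + 133 = 964.
  i=5: a_5=8, p_5 = 8*9727 + 2795 = 80611, q_5 = 8*964 + 277 = 7989.
  i=6: a_6=6, p_6 = 6*80611 + 9727 = 493393, q_6 = 6*7989 + 964 = 48898.

10/1, 111/11, 1342/133, 2795/277, 9727/964, 80611/7989, 493393/48898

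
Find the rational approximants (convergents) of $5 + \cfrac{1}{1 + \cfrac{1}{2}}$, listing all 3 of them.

Using the convergent recurrence p_i = a_i*p_{i-1} + p_{i-2}, q_i = a_i*q_{i-1} + q_{i-2} with p_{-2}=0, p_{-1}=1, q_{-2}=1, q_{-1}=0:
  i=0: a_0=5, p_0 = 5*1 + 0 = 5, q_0 = 5*0 + 1 = 1.
  i=1: a_1=1, p_1 = 1*5 + 1 = 6, q_1 = 1*1 + 0 = 1.
  i=2: a_2=2, p_2 = 2*6 + 5 = 17, q_2 = 2*1 + 1 = 3.

5/1, 6/1, 17/3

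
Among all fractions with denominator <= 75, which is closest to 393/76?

Expand x = 393/76 as a continued fraction with the Euclidean algorithm:
  393 = 5*76 + 13, so a_0 = 5.
  76 = 5*13 + 11, so a_1 = 5.
  13 = 1*11 + 2, so a_2 = 1.
  11 = 5*2 + 1, so a_3 = 5.
  2 = 2*1 + 0, so a_4 = 2.
so x = [5; 5, 1, 5, 2].
Convergents (p_i = a_i*p_{i-1} + p_{i-2}, q_i = a_i*q_{i-1} + q_{i-2} with p_{-2}=0, p_{-1}=1, q_{-2}=1, q_{-1}=0), until the denominator exceeds 75:
  i=0: a_0=5, p_0 = 5*1 + 0 = 5, q_0 = 5*0 + 1 = 1.
  i=1: a_1=5, p_1 = 5*5 + 1 = 26, q_1 = 5*1 + 0 = 5.
  i=2: a_2=1, p_2 = 1*26 + 5 = 31, q_2 = 1*5 + 1 = 6.
  i=3: a_3=5, p_3 = 5*31 + 26 = 181, q_3 = 5*6 + 5 = 35.
  i=4: a_4=2, p_4 = 2*181 + 31 = 393, q_4 = 2*35 + 6 = 76.
q_4 = 76 > 75, so the last convergent with denominator <= 75 is p_3/q_3 = 181/35.
The closest fraction with denominator <= 75 is either p_3/q_3 or the intermediate fraction (k*p_3 + p_2)/(k*q_3 + q_2) with the largest k >= 1 whose denominator stays <= 75; these approach x as k grows, and every other convergent or intermediate fraction in range is farther away.
Largest k: floor((75 - q_2)/q_3) = floor((75 - 6)/35) = 1.
That gives (1*181 + 31)/(1*35 + 6) = 212/41.
Compare the errors: |x - 181/35| = |393*35 - 181*76|/(76*35) = 1/2660, and |x - 212/41| = |393*41 - 212*76|/(76*41) = 1/3116.
Cross-multiplying, 1*2660 = 2660 < 3116 = 1*3116, so 1/3116 is smaller: the intermediate fraction 212/41 is closer to x than 181/35.

212/41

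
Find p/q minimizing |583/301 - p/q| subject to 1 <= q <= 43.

Expand x = 583/301 as a continued fraction with the Euclidean algorithm:
  583 = 1*301 + 282, so a_0 = 1.
  301 = 1*282 + 19, so a_1 = 1.
  282 = 14*19 + 16, so a_2 = 14.
  19 = 1*16 + 3, so a_3 = 1.
  16 = 5*3 + 1, so a_4 = 5.
  3 = 3*1 + 0, so a_5 = 3.
so x = [1; 1, 14, 1, 5, 3].
Convergents (p_i = a_i*p_{i-1} + p_{i-2}, q_i = a_i*q_{i-1} + q_{i-2} with p_{-2}=0, p_{-1}=1, q_{-2}=1, q_{-1}=0), until the denominator exceeds 43:
  i=0: a_0=1, p_0 = 1*1 + 0 = 1, q_0 = 1*0 + 1 = 1.
  i=1: a_1=1, p_1 = 1*1 + 1 = 2, q_1 = 1*1 + 0 = 1.
  i=2: a_2=14, p_2 = 14*2 + 1 = 29, q_2 = 14*1 + 1 = 15.
  i=3: a_3=1, p_3 = 1*29 + 2 = 31, q_3 = 1*15 + 1 = 16.
  i=4: a_4=5, p_4 = 5*31 + 29 = 184, q_4 = 5*16 + 15 = 95.
q_4 = 95 > 43, so the last convergent with denominator <= 43 is p_3/q_3 = 31/16.
The closest fraction with denominator <= 43 is either p_3/q_3 or the intermediate fraction (k*p_3 + p_2)/(k*q_3 + q_2) with the largest k >= 1 whose denominator stays <= 43; these approach x as k grows, and every other convergent or intermediate fraction in range is farther away.
Largest k: floor((43 - q_2)/q_3) = floor((43 - 15)/16) = 1.
That gives (1*31 + 29)/(1*16 + 15) = 60/31.
Compare the errors: |x - 31/16| = |583*16 - 31*301|/(301*16) = 3/4816, and |x - 60/31| = |583*31 - 60*301|/(301*31) = 13/9331.
Cross-multiplying, 3*9331 = 27993 < 62608 = 13*4816, so 3/4816 is smaller: the convergent 31/16 is closer to x than 60/31.

31/16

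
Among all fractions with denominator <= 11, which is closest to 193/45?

Expand x = 193/45 as a continued fraction with the Euclidean algorithm:
  193 = 4*45 + 13, so a_0 = 4.
  45 = 3*13 + 6, so a_1 = 3.
  13 = 2*6 + 1, so a_2 = 2.
  6 = 6*1 + 0, so a_3 = 6.
so x = [4; 3, 2, 6].
Convergents (p_i = a_i*p_{i-1} + p_{i-2}, q_i = a_i*q_{i-1} + q_{i-2} with p_{-2}=0, p_{-1}=1, q_{-2}=1, q_{-1}=0), until the denominator exceeds 11:
  i=0: a_0=4, p_0 = 4*1 + 0 = 4, q_0 = 4*0 + 1 = 1.
  i=1: a_1=3, p_1 = 3*4 + 1 = 13, q_1 = 3*1 + 0 = 3.
  i=2: a_2=2, p_2 = 2*13 + 4 = 30, q_2 = 2*3 + 1 = 7.
  i=3: a_3=6, p_3 = 6*30 + 13 = 193, q_3 = 6*7 + 3 = 45.
q_3 = 45 > 11, so the last convergent with denominator <= 11 is p_2/q_2 = 30/7.
The closest fraction with denominator <= 11 is either p_2/q_2 or the intermediate fraction (k*p_2 + p_1)/(k*q_2 + q_1) with the largest k >= 1 whose denominator stays <= 11; these approach x as k grows, and every other convergent or intermediate fraction in range is farther away.
Largest k: floor((11 - q_1)/q_2) = floor((11 - 3)/7) = 1.
That gives (1*30 + 13)/(1*7 + 3) = 43/10.
Compare the errors: |x - 30/7| = |193*7 - 30*45|/(45*7) = 1/315, and |x - 43/10| = |193*10 - 43*45|/(45*10) = 5/450.
Cross-multiplying, 1*450 = 450 < 1575 = 5*315, so 1/315 is smaller: the convergent 30/7 is closer to x than 43/10.

30/7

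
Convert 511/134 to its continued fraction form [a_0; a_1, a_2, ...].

[3; 1, 4, 2, 1, 3, 2]

Run the Euclidean algorithm on 511 and 134; the successive quotients are the partial quotients a_0, a_1, ... (each step inverts the fractional part left over by the previous one):
  511 = 3*134 + 109, so a_0 = 3.
  134 = 1*109 + 25, so a_1 = 1.
  109 = 4*25 + 9, so a_2 = 4.
  25 = 2*9 + 7, so a_3 = 2.
  9 = 1*7 + 2, so a_4 = 1.
  7 = 3*2 + 1, so a_5 = 3.
  2 = 2*1 + 0, so a_6 = 2.
The remainder reaches 0 after 7 divisions, so the expansion has 7 partial quotients, read off in order.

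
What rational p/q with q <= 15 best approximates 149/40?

Expand x = 149/40 as a continued fraction with the Euclidean algorithm:
  149 = 3*40 + 29, so a_0 = 3.
  40 = 1*29 + 11, so a_1 = 1.
  29 = 2*11 + 7, so a_2 = 2.
  11 = 1*7 + 4, so a_3 = 1.
  7 = 1*4 + 3, so a_4 = 1.
  4 = 1*3 + 1, so a_5 = 1.
  3 = 3*1 + 0, so a_6 = 3.
so x = [3; 1, 2, 1, 1, 1, 3].
Convergents (p_i = a_i*p_{i-1} + p_{i-2}, q_i = a_i*q_{i-1} + q_{i-2} with p_{-2}=0, p_{-1}=1, q_{-2}=1, q_{-1}=0), until the denominator exceeds 15:
  i=0: a_0=3, p_0 = 3*1 + 0 = 3, q_0 = 3*0 + 1 = 1.
  i=1: a_1=1, p_1 = 1*3 + 1 = 4, q_1 = 1*1 + 0 = 1.
  i=2: a_2=2, p_2 = 2*4 + 3 = 11, q_2 = 2*1 + 1 = 3.
  i=3: a_3=1, p_3 = 1*11 + 4 = 15, q_3 = 1*3 + 1 = 4.
  i=4: a_4=1, p_4 = 1*15 + 11 = 26, q_4 = 1*4 + 3 = 7.
  i=5: a_5=1, p_5 = 1*26 + 15 = 41, q_5 = 1*7 + 4 = 11.
  i=6: a_6=3, p_6 = 3*41 + 26 = 149, q_6 = 3*11 + 7 = 40.
q_6 = 40 > 15, so the last convergent with denominator <= 15 is p_5/q_5 = 41/11.
The closest fraction with denominator <= 15 is either p_5/q_5 or the intermediate fraction (k*p_5 + p_4)/(k*q_5 + q_4) with the largest k >= 1 whose denominator stays <= 15; these approach x as k grows, and every other convergent or intermediate fraction in range is farther away.
Largest k: floor((15 - q_4)/q_5) = floor((15 - 7)/11) = 0.
Since k = 0, no intermediate fraction beyond p_5/q_5 has denominator <= 15, so the convergent 41/11 is the closest (its error is |149*11 - 41*40|/(40*11) = 1/440).

41/11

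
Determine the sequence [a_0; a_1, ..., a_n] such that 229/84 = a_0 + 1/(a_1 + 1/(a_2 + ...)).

Run the Euclidean algorithm on 229 and 84; the successive quotients are the partial quotients a_0, a_1, ... (each step inverts the fractional part left over by the previous one):
  229 = 2*84 + 61, so a_0 = 2.
  84 = 1*61 + 23, so a_1 = 1.
  61 = 2*23 + 15, so a_2 = 2.
  23 = 1*15 + 8, so a_3 = 1.
  15 = 1*8 + 7, so a_4 = 1.
  8 = 1*7 + 1, so a_5 = 1.
  7 = 7*1 + 0, so a_6 = 7.
The remainder reaches 0 after 7 divisions, so the expansion has 7 partial quotients, read off in order.

[2; 1, 2, 1, 1, 1, 7]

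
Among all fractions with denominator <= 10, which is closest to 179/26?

62/9

Expand x = 179/26 as a continued fraction with the Euclidean algorithm:
  179 = 6*26 + 23, so a_0 = 6.
  26 = 1*23 + 3, so a_1 = 1.
  23 = 7*3 + 2, so a_2 = 7.
  3 = 1*2 + 1, so a_3 = 1.
  2 = 2*1 + 0, so a_4 = 2.
so x = [6; 1, 7, 1, 2].
Convergents (p_i = a_i*p_{i-1} + p_{i-2}, q_i = a_i*q_{i-1} + q_{i-2} with p_{-2}=0, p_{-1}=1, q_{-2}=1, q_{-1}=0), until the denominator exceeds 10:
  i=0: a_0=6, p_0 = 6*1 + 0 = 6, q_0 = 6*0 + 1 = 1.
  i=1: a_1=1, p_1 = 1*6 + 1 = 7, q_1 = 1*1 + 0 = 1.
  i=2: a_2=7, p_2 = 7*7 + 6 = 55, q_2 = 7*1 + 1 = 8.
  i=3: a_3=1, p_3 = 1*55 + 7 = 62, q_3 = 1*8 + 1 = 9.
  i=4: a_4=2, p_4 = 2*62 + 55 = 179, q_4 = 2*9 + 8 = 26.
q_4 = 26 > 10, so the last convergent with denominator <= 10 is p_3/q_3 = 62/9.
The closest fraction with denominator <= 10 is either p_3/q_3 or the intermediate fraction (k*p_3 + p_2)/(k*q_3 + q_2) with the largest k >= 1 whose denominator stays <= 10; these approach x as k grows, and every other convergent or intermediate fraction in range is farther away.
Largest k: floor((10 - q_2)/q_3) = floor((10 - 8)/9) = 0.
Since k = 0, no intermediate fraction beyond p_3/q_3 has denominator <= 10, so the convergent 62/9 is the closest (its error is |179*9 - 62*26|/(26*9) = 1/234).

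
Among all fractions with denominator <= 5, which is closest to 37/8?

Expand x = 37/8 as a continued fraction with the Euclidean algorithm:
  37 = 4*8 + 5, so a_0 = 4.
  8 = 1*5 + 3, so a_1 = 1.
  5 = 1*3 + 2, so a_2 = 1.
  3 = 1*2 + 1, so a_3 = 1.
  2 = 2*1 + 0, so a_4 = 2.
so x = [4; 1, 1, 1, 2].
Convergents (p_i = a_i*p_{i-1} + p_{i-2}, q_i = a_i*q_{i-1} + q_{i-2} with p_{-2}=0, p_{-1}=1, q_{-2}=1, q_{-1}=0), until the denominator exceeds 5:
  i=0: a_0=4, p_0 = 4*1 + 0 = 4, q_0 = 4*0 + 1 = 1.
  i=1: a_1=1, p_1 = 1*4 + 1 = 5, q_1 = 1*1 + 0 = 1.
  i=2: a_2=1, p_2 = 1*5 + 4 = 9, q_2 = 1*1 + 1 = 2.
  i=3: a_3=1, p_3 = 1*9 + 5 = 14, q_3 = 1*2 + 1 = 3.
  i=4: a_4=2, p_4 = 2*14 + 9 = 37, q_4 = 2*3 + 2 = 8.
q_4 = 8 > 5, so the last convergent with denominator <= 5 is p_3/q_3 = 14/3.
The closest fraction with denominator <= 5 is either p_3/q_3 or the intermediate fraction (k*p_3 + p_2)/(k*q_3 + q_2) with the largest k >= 1 whose denominator stays <= 5; these approach x as k grows, and every other convergent or intermediate fraction in range is farther away.
Largest k: floor((5 - q_2)/q_3) = floor((5 - 2)/3) = 1.
That gives (1*14 + 9)/(1*3 + 2) = 23/5.
Compare the errors: |x - 14/3| = |37*3 - 14*8|/(8*3) = 1/24, and |x - 23/5| = |37*5 - 23*8|/(8*5) = 1/40.
Cross-multiplying, 1*24 = 24 < 40 = 1*40, so 1/40 is smaller: the intermediate fraction 23/5 is closer to x than 14/3.

23/5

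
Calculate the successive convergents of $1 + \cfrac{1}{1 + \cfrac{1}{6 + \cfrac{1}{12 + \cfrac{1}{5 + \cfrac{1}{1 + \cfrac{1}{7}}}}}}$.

Using the convergent recurrence p_i = a_i*p_{i-1} + p_{i-2}, q_i = a_i*q_{i-1} + q_{i-2} with p_{-2}=0, p_{-1}=1, q_{-2}=1, q_{-1}=0:
  i=0: a_0=1, p_0 = 1*1 + 0 = 1, q_0 = 1*0 + 1 = 1.
  i=1: a_1=1, p_1 = 1*1 + 1 = 2, q_1 = 1*1 + 0 = 1.
  i=2: a_2=6, p_2 = 6*2 + 1 = 13, q_2 = 6*1 + 1 = 7.
  i=3: a_3=12, p_3 = 12*13 + 2 = 158, q_3 = 12*7 + 1 = 85.
  i=4: a_4=5, p_4 = 5*158 + 13 = 803, q_4 = 5*85 + 7 = 432.
  i=5: a_5=1, p_5 = 1*803 + 158 = 961, q_5 = 1*432 + 85 = 517.
  i=6: a_6=7, p_6 = 7*961 + 803 = 7530, q_6 = 7*517 + 432 = 4051.

1/1, 2/1, 13/7, 158/85, 803/432, 961/517, 7530/4051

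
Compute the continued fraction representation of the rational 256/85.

[3; 85]

Run the Euclidean algorithm on 256 and 85; the successive quotients are the partial quotients a_0, a_1, ... (each step inverts the fractional part left over by the previous one):
  256 = 3*85 + 1, so a_0 = 3.
  85 = 85*1 + 0, so a_1 = 85.
The remainder reaches 0 after 2 divisions, so the expansion has 2 partial quotients, read off in order.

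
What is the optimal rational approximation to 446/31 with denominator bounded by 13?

187/13

Expand x = 446/31 as a continued fraction with the Euclidean algorithm:
  446 = 14*31 + 12, so a_0 = 14.
  31 = 2*12 + 7, so a_1 = 2.
  12 = 1*7 + 5, so a_2 = 1.
  7 = 1*5 + 2, so a_3 = 1.
  5 = 2*2 + 1, so a_4 = 2.
  2 = 2*1 + 0, so a_5 = 2.
so x = [14; 2, 1, 1, 2, 2].
Convergents (p_i = a_i*p_{i-1} + p_{i-2}, q_i = a_i*q_{i-1} + q_{i-2} with p_{-2}=0, p_{-1}=1, q_{-2}=1, q_{-1}=0), until the denominator exceeds 13:
  i=0: a_0=14, p_0 = 14*1 + 0 = 14, q_0 = 14*0 + 1 = 1.
  i=1: a_1=2, p_1 = 2*14 + 1 = 29, q_1 = 2*1 + 0 = 2.
  i=2: a_2=1, p_2 = 1*29 + 14 = 43, q_2 = 1*2 + 1 = 3.
  i=3: a_3=1, p_3 = 1*43 + 29 = 72, q_3 = 1*3 + 2 = 5.
  i=4: a_4=2, p_4 = 2*72 + 43 = 187, q_4 = 2*5 + 3 = 13.
  i=5: a_5=2, p_5 = 2*187 + 72 = 446, q_5 = 2*13 + 5 = 31.
q_5 = 31 > 13, so the last convergent with denominator <= 13 is p_4/q_4 = 187/13.
The closest fraction with denominator <= 13 is either p_4/q_4 or the intermediate fraction (k*p_4 + p_3)/(k*q_4 + q_3) with the largest k >= 1 whose denominator stays <= 13; these approach x as k grows, and every other convergent or intermediate fraction in range is farther away.
Largest k: floor((13 - q_3)/q_4) = floor((13 - 5)/13) = 0.
Since k = 0, no intermediate fraction beyond p_4/q_4 has denominator <= 13, so the convergent 187/13 is the closest (its error is |446*13 - 187*31|/(31*13) = 1/403).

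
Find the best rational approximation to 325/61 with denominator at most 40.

Expand x = 325/61 as a continued fraction with the Euclidean algorithm:
  325 = 5*61 + 20, so a_0 = 5.
  61 = 3*20 + 1, so a_1 = 3.
  20 = 20*1 + 0, so a_2 = 20.
so x = [5; 3, 20].
Convergents (p_i = a_i*p_{i-1} + p_{i-2}, q_i = a_i*q_{i-1} + q_{i-2} with p_{-2}=0, p_{-1}=1, q_{-2}=1, q_{-1}=0), until the denominator exceeds 40:
  i=0: a_0=5, p_0 = 5*1 + 0 = 5, q_0 = 5*0 + 1 = 1.
  i=1: a_1=3, p_1 = 3*5 + 1 = 16, q_1 = 3*1 + 0 = 3.
  i=2: a_2=20, p_2 = 20*16 + 5 = 325, q_2 = 20*3 + 1 = 61.
q_2 = 61 > 40, so the last convergent with denominator <= 40 is p_1/q_1 = 16/3.
The closest fraction with denominator <= 40 is either p_1/q_1 or the intermediate fraction (k*p_1 + p_0)/(k*q_1 + q_0) with the largest k >= 1 whose denominator stays <= 40; these approach x as k grows, and every other convergent or intermediate fraction in range is farther away.
Largest k: floor((40 - q_0)/q_1) = floor((40 - 1)/3) = 13.
That gives (13*16 + 5)/(13*3 + 1) = 213/40.
Compare the errors: |x - 16/3| = |325*3 - 16*61|/(61*3) = 1/183, and |x - 213/40| = |325*40 - 213*61|/(61*40) = 7/2440.
Cross-multiplying, 7*183 = 1281 < 2440 = 1*2440, so 7/2440 is smaller: the intermediate fraction 213/40 is closer to x than 16/3.

213/40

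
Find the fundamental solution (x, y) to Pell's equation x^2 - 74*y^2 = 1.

First expand sqrt(74) as a continued fraction. With x_i = (sqrt(74) + m_i)/d_i and (m_0, d_0) = (0, 1): a_0 = floor(sqrt(74)) = 8, since 8^2 = 64 <= 74 < 81 = 9^2.
Iterate m_{i+1} = d_i*a_i - m_i, d_{i+1} = (74 - m_{i+1}^2)/d_i, a_{i+1} = floor((a_0 + m_{i+1})/d_{i+1}):
  m_1 = 1*8 - 0 = 8, d_1 = (74 - 8^2)/1 = 10/1 = 10, a_1 = floor((8 + 8)/10) = 1.
  m_2 = 10*1 - 8 = 2, d_2 = (74 - 2^2)/10 = 70/10 = 7, a_2 = floor((8 + 2)/7) = 1.
  m_3 = 7*1 - 2 = 5, d_3 = (74 - 5^2)/7 = 49/7 = 7, a_3 = floor((8 + 5)/7) = 1.
  m_4 = 7*1 - 5 = 2, d_4 = (74 - 2^2)/7 = 70/7 = 10, a_4 = floor((8 + 2)/10) = 1.
  m_5 = 10*1 - 2 = 8, d_5 = (74 - 8^2)/10 = 10/10 = 1, a_5 = floor((8 + 8)/1) = 16.
  m_6 = 1*16 - 8 = 8, d_6 = (74 - 8^2)/1 = 10/1 = 10: (m_6, d_6) = (m_1, d_1) = (8, 10), so from here the quotients repeat a_1, ..., a_5; the period length is 5.
So sqrt(74) = [8; (1, 1, 1, 1, 16)] with period length k = 5.
k is odd, so (p_{k-1}, q_{k-1}) only solves x^2 - 74y^2 = -1 and the fundamental solution of x^2 - 74y^2 = 1 is (p_{2k-1}, q_{2k-1}) = (p_9, q_9); compute convergents through index 9, running through the period twice.
Convergents (p_i = a_i*p_{i-1} + p_{i-2}, q_i = a_i*q_{i-1} + q_{i-2} with p_{-2}=0, p_{-1}=1, q_{-2}=1, q_{-1}=0):
  i=0: a_0=8, p_0 = 8*1 + 0 = 8, q_0 = 8*0 + 1 = 1.
  i=1: a_1=1, p_1 = 1*8 + 1 = 9, q_1 = 1*1 + 0 = 1.
  i=2: a_2=1, p_2 = 1*9 + 8 = 17, q_2 = 1*1 + 1 = 2.
  i=3: a_3=1, p_3 = 1*17 + 9 = 26, q_3 = 1*2 + 1 = 3.
  i=4: a_4=1, p_4 = 1*26 + 17 = 43, q_4 = 1*3 + 2 = 5.
  i=5: a_5=16, p_5 = 16*43 + 26 = 714, q_5 = 16*5 + 3 = 83.
  i=6: a_6=1, p_6 = 1*714 + 43 = 757, q_6 = 1*83 + 5 = 88.
  i=7: a_7=1, p_7 = 1*757 + 714 = 1471, q_7 = 1*88 + 83 = 171.
  i=8: a_8=1, p_8 = 1*1471 + 757 = 2228, q_8 = 1*171 + 88 = 259.
  i=9: a_9=1, p_9 = 1*2228 + 1471 = 3699, q_9 = 1*259 + 171 = 430.
Indeed p_4^2 - 74*q_4^2 = 1849 - 1850 = -1, not +1.
Check: 3699^2 - 74*430^2 = 13682601 - 13682600 = 1, so (x, y) = (3699, 430) solves the equation, and by the theorem it is the least positive solution.

(x, y) = (3699, 430)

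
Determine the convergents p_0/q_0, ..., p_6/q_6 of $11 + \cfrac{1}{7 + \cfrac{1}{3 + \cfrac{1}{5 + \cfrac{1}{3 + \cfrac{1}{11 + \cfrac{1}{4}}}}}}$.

11/1, 78/7, 245/22, 1303/117, 4154/373, 46997/4220, 192142/17253

Using the convergent recurrence p_i = a_i*p_{i-1} + p_{i-2}, q_i = a_i*q_{i-1} + q_{i-2} with p_{-2}=0, p_{-1}=1, q_{-2}=1, q_{-1}=0:
  i=0: a_0=11, p_0 = 11*1 + 0 = 11, q_0 = 11*0 + 1 = 1.
  i=1: a_1=7, p_1 = 7*11 + 1 = 78, q_1 = 7*1 + 0 = 7.
  i=2: a_2=3, p_2 = 3*78 + 11 = 245, q_2 = 3*7 + 1 = 22.
  i=3: a_3=5, p_3 = 5*245 + 78 = 1303, q_3 = 5*22 + 7 = 117.
  i=4: a_4=3, p_4 = 3*1303 + 245 = 4154, q_4 = 3*117 + 22 = 373.
  i=5: a_5=11, p_5 = 11*4154 + 1303 = 46997, q_5 = 11*373 + 117 = 4220.
  i=6: a_6=4, p_6 = 4*46997 + 4154 = 192142, q_6 = 4*4220 + 373 = 17253.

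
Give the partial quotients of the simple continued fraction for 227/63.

Run the Euclidean algorithm on 227 and 63; the successive quotients are the partial quotients a_0, a_1, ... (each step inverts the fractional part left over by the previous one):
  227 = 3*63 + 38, so a_0 = 3.
  63 = 1*38 + 25, so a_1 = 1.
  38 = 1*25 + 13, so a_2 = 1.
  25 = 1*13 + 12, so a_3 = 1.
  13 = 1*12 + 1, so a_4 = 1.
  12 = 12*1 + 0, so a_5 = 12.
The remainder reaches 0 after 6 divisions, so the expansion has 6 partial quotients, read off in order.

[3; 1, 1, 1, 1, 12]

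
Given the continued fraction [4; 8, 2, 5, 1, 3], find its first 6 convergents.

4/1, 33/8, 70/17, 383/93, 453/110, 1742/423

Using the convergent recurrence p_i = a_i*p_{i-1} + p_{i-2}, q_i = a_i*q_{i-1} + q_{i-2} with p_{-2}=0, p_{-1}=1, q_{-2}=1, q_{-1}=0:
  i=0: a_0=4, p_0 = 4*1 + 0 = 4, q_0 = 4*0 + 1 = 1.
  i=1: a_1=8, p_1 = 8*4 + 1 = 33, q_1 = 8*1 + 0 = 8.
  i=2: a_2=2, p_2 = 2*33 + 4 = 70, q_2 = 2*8 + 1 = 17.
  i=3: a_3=5, p_3 = 5*70 + 33 = 383, q_3 = 5*17 + 8 = 93.
  i=4: a_4=1, p_4 = 1*383 + 70 = 453, q_4 = 1*93 + 17 = 110.
  i=5: a_5=3, p_5 = 3*453 + 383 = 1742, q_5 = 3*110 + 93 = 423.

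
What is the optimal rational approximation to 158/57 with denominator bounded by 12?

Expand x = 158/57 as a continued fraction with the Euclidean algorithm:
  158 = 2*57 + 44, so a_0 = 2.
  57 = 1*44 + 13, so a_1 = 1.
  44 = 3*13 + 5, so a_2 = 3.
  13 = 2*5 + 3, so a_3 = 2.
  5 = 1*3 + 2, so a_4 = 1.
  3 = 1*2 + 1, so a_5 = 1.
  2 = 2*1 + 0, so a_6 = 2.
so x = [2; 1, 3, 2, 1, 1, 2].
Convergents (p_i = a_i*p_{i-1} + p_{i-2}, q_i = a_i*q_{i-1} + q_{i-2} with p_{-2}=0, p_{-1}=1, q_{-2}=1, q_{-1}=0), until the denominator exceeds 12:
  i=0: a_0=2, p_0 = 2*1 + 0 = 2, q_0 = 2*0 + 1 = 1.
  i=1: a_1=1, p_1 = 1*2 + 1 = 3, q_1 = 1*1 + 0 = 1.
  i=2: a_2=3, p_2 = 3*3 + 2 = 11, q_2 = 3*1 + 1 = 4.
  i=3: a_3=2, p_3 = 2*11 + 3 = 25, q_3 = 2*4 + 1 = 9.
  i=4: a_4=1, p_4 = 1*25 + 11 = 36, q_4 = 1*9 + 4 = 13.
q_4 = 13 > 12, so the last convergent with denominator <= 12 is p_3/q_3 = 25/9.
The closest fraction with denominator <= 12 is either p_3/q_3 or the intermediate fraction (k*p_3 + p_2)/(k*q_3 + q_2) with the largest k >= 1 whose denominator stays <= 12; these approach x as k grows, and every other convergent or intermediate fraction in range is farther away.
Largest k: floor((12 - q_2)/q_3) = floor((12 - 4)/9) = 0.
Since k = 0, no intermediate fraction beyond p_3/q_3 has denominator <= 12, so the convergent 25/9 is the closest (its error is |158*9 - 25*57|/(57*9) = 3/513).

25/9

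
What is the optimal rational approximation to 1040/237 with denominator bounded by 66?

215/49

Expand x = 1040/237 as a continued fraction with the Euclidean algorithm:
  1040 = 4*237 + 92, so a_0 = 4.
  237 = 2*92 + 53, so a_1 = 2.
  92 = 1*53 + 39, so a_2 = 1.
  53 = 1*39 + 14, so a_3 = 1.
  39 = 2*14 + 11, so a_4 = 2.
  14 = 1*11 + 3, so a_5 = 1.
  11 = 3*3 + 2, so a_6 = 3.
  3 = 1*2 + 1, so a_7 = 1.
  2 = 2*1 + 0, so a_8 = 2.
so x = [4; 2, 1, 1, 2, 1, 3, 1, 2].
Convergents (p_i = a_i*p_{i-1} + p_{i-2}, q_i = a_i*q_{i-1} + q_{i-2} with p_{-2}=0, p_{-1}=1, q_{-2}=1, q_{-1}=0), until the denominator exceeds 66:
  i=0: a_0=4, p_0 = 4*1 + 0 = 4, q_0 = 4*0 + 1 = 1.
  i=1: a_1=2, p_1 = 2*4 + 1 = 9, q_1 = 2*1 + 0 = 2.
  i=2: a_2=1, p_2 = 1*9 + 4 = 13, q_2 = 1*2 + 1 = 3.
  i=3: a_3=1, p_3 = 1*13 + 9 = 22, q_3 = 1*3 + 2 = 5.
  i=4: a_4=2, p_4 = 2*22 + 13 = 57, q_4 = 2*5 + 3 = 13.
  i=5: a_5=1, p_5 = 1*57 + 22 = 79, q_5 = 1*13 + 5 = 18.
  i=6: a_6=3, p_6 = 3*79 + 57 = 294, q_6 = 3*18 + 13 = 67.
q_6 = 67 > 66, so the last convergent with denominator <= 66 is p_5/q_5 = 79/18.
The closest fraction with denominator <= 66 is either p_5/q_5 or the intermediate fraction (k*p_5 + p_4)/(k*q_5 + q_4) with the largest k >= 1 whose denominator stays <= 66; these approach x as k grows, and every other convergent or intermediate fraction in range is farther away.
Largest k: floor((66 - q_4)/q_5) = floor((66 - 13)/18) = 2.
That gives (2*79 + 57)/(2*18 + 13) = 215/49.
Compare the errors: |x - 79/18| = |1040*18 - 79*237|/(237*18) = 3/4266, and |x - 215/49| = |1040*49 - 215*237|/(237*49) = 5/11613.
Cross-multiplying, 5*4266 = 21330 < 34839 = 3*11613, so 5/11613 is smaller: the intermediate fraction 215/49 is closer to x than 79/18.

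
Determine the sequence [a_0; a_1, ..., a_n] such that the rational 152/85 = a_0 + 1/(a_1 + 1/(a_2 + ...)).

[1; 1, 3, 1, 2, 1, 1, 2]

Run the Euclidean algorithm on 152 and 85; the successive quotients are the partial quotients a_0, a_1, ... (each step inverts the fractional part left over by the previous one):
  152 = 1*85 + 67, so a_0 = 1.
  85 = 1*67 + 18, so a_1 = 1.
  67 = 3*18 + 13, so a_2 = 3.
  18 = 1*13 + 5, so a_3 = 1.
  13 = 2*5 + 3, so a_4 = 2.
  5 = 1*3 + 2, so a_5 = 1.
  3 = 1*2 + 1, so a_6 = 1.
  2 = 2*1 + 0, so a_7 = 2.
The remainder reaches 0 after 8 divisions, so the expansion has 8 partial quotients, read off in order.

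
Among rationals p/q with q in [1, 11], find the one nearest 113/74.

17/11

Expand x = 113/74 as a continued fraction with the Euclidean algorithm:
  113 = 1*74 + 39, so a_0 = 1.
  74 = 1*39 + 35, so a_1 = 1.
  39 = 1*35 + 4, so a_2 = 1.
  35 = 8*4 + 3, so a_3 = 8.
  4 = 1*3 + 1, so a_4 = 1.
  3 = 3*1 + 0, so a_5 = 3.
so x = [1; 1, 1, 8, 1, 3].
Convergents (p_i = a_i*p_{i-1} + p_{i-2}, q_i = a_i*q_{i-1} + q_{i-2} with p_{-2}=0, p_{-1}=1, q_{-2}=1, q_{-1}=0), until the denominator exceeds 11:
  i=0: a_0=1, p_0 = 1*1 + 0 = 1, q_0 = 1*0 + 1 = 1.
  i=1: a_1=1, p_1 = 1*1 + 1 = 2, q_1 = 1*1 + 0 = 1.
  i=2: a_2=1, p_2 = 1*2 + 1 = 3, q_2 = 1*1 + 1 = 2.
  i=3: a_3=8, p_3 = 8*3 + 2 = 26, q_3 = 8*2 + 1 = 17.
q_3 = 17 > 11, so the last convergent with denominator <= 11 is p_2/q_2 = 3/2.
The closest fraction with denominator <= 11 is either p_2/q_2 or the intermediate fraction (k*p_2 + p_1)/(k*q_2 + q_1) with the largest k >= 1 whose denominator stays <= 11; these approach x as k grows, and every other convergent or intermediate fraction in range is farther away.
Largest k: floor((11 - q_1)/q_2) = floor((11 - 1)/2) = 5.
That gives (5*3 + 2)/(5*2 + 1) = 17/11.
Compare the errors: |x - 3/2| = |113*2 - 3*74|/(74*2) = 4/148, and |x - 17/11| = |113*11 - 17*74|/(74*11) = 15/814.
Cross-multiplying, 15*148 = 2220 < 3256 = 4*814, so 15/814 is smaller: the intermediate fraction 17/11 is closer to x than 3/2.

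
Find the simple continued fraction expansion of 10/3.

Run the Euclidean algorithm on 10 and 3; the successive quotients are the partial quotients a_0, a_1, ... (each step inverts the fractional part left over by the previous one):
  10 = 3*3 + 1, so a_0 = 3.
  3 = 3*1 + 0, so a_1 = 3.
The remainder reaches 0 after 2 divisions, so the expansion has 2 partial quotients, read off in order.

[3; 3]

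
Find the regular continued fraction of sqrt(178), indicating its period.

[13; (2, 1, 12, 1, 2, 26)]

Write x_i = (sqrt(178) + m_i)/d_i with (m_0, d_0) = (0, 1). a_0 = floor(sqrt(178)) = 13, since 13^2 = 169 <= 178 < 196 = 14^2.
Iterate m_{i+1} = d_i*a_i - m_i, d_{i+1} = (178 - m_{i+1}^2)/d_i, a_{i+1} = floor((a_0 + m_{i+1})/d_{i+1}):
  m_1 = 1*13 - 0 = 13, d_1 = (178 - 13^2)/1 = 9/1 = 9, a_1 = floor((13 + 13)/9) = 2.
  m_2 = 9*2 - 13 = 5, d_2 = (178 - 5^2)/9 = 153/9 = 17, a_2 = floor((13 + 5)/17) = 1.
  m_3 = 17*1 - 5 = 12, d_3 = (178 - 12^2)/17 = 34/17 = 2, a_3 = floor((13 + 12)/2) = 12.
  m_4 = 2*12 - 12 = 12, d_4 = (178 - 12^2)/2 = 34/2 = 17, a_4 = floor((13 + 12)/17) = 1.
  m_5 = 17*1 - 12 = 5, d_5 = (178 - 5^2)/17 = 153/17 = 9, a_5 = floor((13 + 5)/9) = 2.
  m_6 = 9*2 - 5 = 13, d_6 = (178 - 13^2)/9 = 9/9 = 1, a_6 = floor((13 + 13)/1) = 26.
  m_7 = 1*26 - 13 = 13, d_7 = (178 - 13^2)/1 = 9/1 = 9: (m_7, d_7) = (m_1, d_1) = (13, 9), so from here the quotients repeat a_1, ..., a_6; the period length is 6.
Hence the expansion of sqrt(178) is a_0 = 13 followed by the repeating block 2, 1, 12, 1, 2, 26 (period 6).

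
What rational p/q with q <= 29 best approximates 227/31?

205/28

Expand x = 227/31 as a continued fraction with the Euclidean algorithm:
  227 = 7*31 + 10, so a_0 = 7.
  31 = 3*10 + 1, so a_1 = 3.
  10 = 10*1 + 0, so a_2 = 10.
so x = [7; 3, 10].
Convergents (p_i = a_i*p_{i-1} + p_{i-2}, q_i = a_i*q_{i-1} + q_{i-2} with p_{-2}=0, p_{-1}=1, q_{-2}=1, q_{-1}=0), until the denominator exceeds 29:
  i=0: a_0=7, p_0 = 7*1 + 0 = 7, q_0 = 7*0 + 1 = 1.
  i=1: a_1=3, p_1 = 3*7 + 1 = 22, q_1 = 3*1 + 0 = 3.
  i=2: a_2=10, p_2 = 10*22 + 7 = 227, q_2 = 10*3 + 1 = 31.
q_2 = 31 > 29, so the last convergent with denominator <= 29 is p_1/q_1 = 22/3.
The closest fraction with denominator <= 29 is either p_1/q_1 or the intermediate fraction (k*p_1 + p_0)/(k*q_1 + q_0) with the largest k >= 1 whose denominator stays <= 29; these approach x as k grows, and every other convergent or intermediate fraction in range is farther away.
Largest k: floor((29 - q_0)/q_1) = floor((29 - 1)/3) = 9.
That gives (9*22 + 7)/(9*3 + 1) = 205/28.
Compare the errors: |x - 22/3| = |227*3 - 22*31|/(31*3) = 1/93, and |x - 205/28| = |227*28 - 205*31|/(31*28) = 1/868.
Cross-multiplying, 1*93 = 93 < 868 = 1*868, so 1/868 is smaller: the intermediate fraction 205/28 is closer to x than 22/3.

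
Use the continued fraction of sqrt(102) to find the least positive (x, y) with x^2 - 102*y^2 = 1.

(x, y) = (101, 10)

First expand sqrt(102) as a continued fraction. With x_i = (sqrt(102) + m_i)/d_i and (m_0, d_0) = (0, 1): a_0 = floor(sqrt(102)) = 10, since 10^2 = 100 <= 102 < 121 = 11^2.
Iterate m_{i+1} = d_i*a_i - m_i, d_{i+1} = (102 - m_{i+1}^2)/d_i, a_{i+1} = floor((a_0 + m_{i+1})/d_{i+1}):
  m_1 = 1*10 - 0 = 10, d_1 = (102 - 10^2)/1 = 2/1 = 2, a_1 = floor((10 + 10)/2) = 10.
  m_2 = 2*10 - 10 = 10, d_2 = (102 - 10^2)/2 = 2/2 = 1, a_2 = floor((10 + 10)/1) = 20.
  m_3 = 1*20 - 10 = 10, d_3 = (102 - 10^2)/1 = 2/1 = 2: (m_3, d_3) = (m_1, d_1) = (10, 2), so from here the quotients repeat a_1, a_2; the period length is 2.
So sqrt(102) = [10; (10, 20)] with period length k = 2.
k is even, so the fundamental solution of x^2 - 102y^2 = 1 is (p_{k-1}, q_{k-1}) = (p_1, q_1); compute convergents through index 1.
Convergents (p_i = a_i*p_{i-1} + p_{i-2}, q_i = a_i*q_{i-1} + q_{i-2} with p_{-2}=0, p_{-1}=1, q_{-2}=1, q_{-1}=0):
  i=0: a_0=10, p_0 = 10*1 + 0 = 10, q_0 = 10*0 + 1 = 1.
  i=1: a_1=10, p_1 = 10*10 + 1 = 101, q_1 = 10*1 + 0 = 10.
Check: 101^2 - 102*10^2 = 10201 - 10200 = 1, so (x, y) = (101, 10) solves the equation, and by the theorem it is the least positive solution.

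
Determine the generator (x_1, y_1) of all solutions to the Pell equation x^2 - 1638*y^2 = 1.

First expand sqrt(1638) as a continued fraction. With x_i = (sqrt(1638) + m_i)/d_i and (m_0, d_0) = (0, 1): a_0 = floor(sqrt(1638)) = 40, since 40^2 = 1600 <= 1638 < 1681 = 41^2.
Iterate m_{i+1} = d_i*a_i - m_i, d_{i+1} = (1638 - m_{i+1}^2)/d_i, a_{i+1} = floor((a_0 + m_{i+1})/d_{i+1}):
  m_1 = 1*40 - 0 = 40, d_1 = (1638 - 40^2)/1 = 38/1 = 38, a_1 = floor((40 + 40)/38) = 2.
  m_2 = 38*2 - 40 = 36, d_2 = (1638 - 36^2)/38 = 342/38 = 9, a_2 = floor((40 + 36)/9) = 8.
  m_3 = 9*8 - 36 = 36, d_3 = (1638 - 36^2)/9 = 342/9 = 38, a_3 = floor((40 + 36)/38) = 2.
  m_4 = 38*2 - 36 = 40, d_4 = (1638 - 40^2)/38 = 38/38 = 1, a_4 = floor((40 + 40)/1) = 80.
  m_5 = 1*80 - 40 = 40, d_5 = (1638 - 40^2)/1 = 38/1 = 38: (m_5, d_5) = (m_1, d_1) = (40, 38), so from here the quotients repeat a_1, ..., a_4; the period length is 4.
So sqrt(1638) = [40; (2, 8, 2, 80)] with period length k = 4.
k is even, so the fundamental solution of x^2 - 1638y^2 = 1 is (p_{k-1}, q_{k-1}) = (p_3, q_3); compute convergents through index 3.
Convergents (p_i = a_i*p_{i-1} + p_{i-2}, q_i = a_i*q_{i-1} + q_{i-2} with p_{-2}=0, p_{-1}=1, q_{-2}=1, q_{-1}=0):
  i=0: a_0=40, p_0 = 40*1 + 0 = 40, q_0 = 40*0 + 1 = 1.
  i=1: a_1=2, p_1 = 2*40 + 1 = 81, q_1 = 2*1 + 0 = 2.
  i=2: a_2=8, p_2 = 8*81 + 40 = 688, q_2 = 8*2 + 1 = 17.
  i=3: a_3=2, p_3 = 2*688 + 81 = 1457, q_3 = 2*17 + 2 = 36.
Check: 1457^2 - 1638*36^2 = 2122849 - 2122848 = 1, so (x, y) = (1457, 36) solves the equation, and by the theorem it is the least positive solution.

(x, y) = (1457, 36)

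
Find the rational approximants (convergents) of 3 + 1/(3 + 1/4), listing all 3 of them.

3/1, 10/3, 43/13

Using the convergent recurrence p_i = a_i*p_{i-1} + p_{i-2}, q_i = a_i*q_{i-1} + q_{i-2} with p_{-2}=0, p_{-1}=1, q_{-2}=1, q_{-1}=0:
  i=0: a_0=3, p_0 = 3*1 + 0 = 3, q_0 = 3*0 + 1 = 1.
  i=1: a_1=3, p_1 = 3*3 + 1 = 10, q_1 = 3*1 + 0 = 3.
  i=2: a_2=4, p_2 = 4*10 + 3 = 43, q_2 = 4*3 + 1 = 13.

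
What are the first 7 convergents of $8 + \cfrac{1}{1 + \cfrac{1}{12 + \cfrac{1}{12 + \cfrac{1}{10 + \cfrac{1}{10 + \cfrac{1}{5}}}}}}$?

Using the convergent recurrence p_i = a_i*p_{i-1} + p_{i-2}, q_i = a_i*q_{i-1} + q_{i-2} with p_{-2}=0, p_{-1}=1, q_{-2}=1, q_{-1}=0:
  i=0: a_0=8, p_0 = 8*1 + 0 = 8, q_0 = 8*0 + 1 = 1.
  i=1: a_1=1, p_1 = 1*8 + 1 = 9, q_1 = 1*1 + 0 = 1.
  i=2: a_2=12, p_2 = 12*9 + 8 = 116, q_2 = 12*1 + 1 = 13.
  i=3: a_3=12, p_3 = 12*116 + 9 = 1401, q_3 = 12*13 + 1 = 157.
  i=4: a_4=10, p_4 = 10*1401 + 116 = 14126, q_4 = 10*157 + 13 = 1583.
  i=5: a_5=10, p_5 = 10*14126 + 1401 = 142661, q_5 = 10*1583 + 157 = 15987.
  i=6: a_6=5, p_6 = 5*142661 + 14126 = 727431, q_6 = 5*15987 + 1583 = 81518.

8/1, 9/1, 116/13, 1401/157, 14126/1583, 142661/15987, 727431/81518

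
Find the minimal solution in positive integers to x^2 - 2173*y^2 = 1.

(x, y) = (734473, 15756)

First expand sqrt(2173) as a continued fraction. With x_i = (sqrt(2173) + m_i)/d_i and (m_0, d_0) = (0, 1): a_0 = floor(sqrt(2173)) = 46, since 46^2 = 2116 <= 2173 < 2209 = 47^2.
Iterate m_{i+1} = d_i*a_i - m_i, d_{i+1} = (2173 - m_{i+1}^2)/d_i, a_{i+1} = floor((a_0 + m_{i+1})/d_{i+1}):
  m_1 = 1*46 - 0 = 46, d_1 = (2173 - 46^2)/1 = 57/1 = 57, a_1 = floor((46 + 46)/57) = 1.
  m_2 = 57*1 - 46 = 11, d_2 = (2173 - 11^2)/57 = 2052/57 = 36, a_2 = floor((46 + 11)/36) = 1.
  m_3 = 36*1 - 11 = 25, d_3 = (2173 - 25^2)/36 = 1548/36 = 43, a_3 = floor((46 + 25)/43) = 1.
  m_4 = 43*1 - 25 = 18, d_4 = (2173 - 18^2)/43 = 1849/43 = 43, a_4 = floor((46 + 18)/43) = 1.
  m_5 = 43*1 - 18 = 25, d_5 = (2173 - 25^2)/43 = 1548/43 = 36, a_5 = floor((46 + 25)/36) = 1.
  m_6 = 36*1 - 25 = 11, d_6 = (2173 - 11^2)/36 = 2052/36 = 57, a_6 = floor((46 + 11)/57) = 1.
  m_7 = 57*1 - 11 = 46, d_7 = (2173 - 46^2)/57 = 57/57 = 1, a_7 = floor((46 + 46)/1) = 92.
  m_8 = 1*92 - 46 = 46, d_8 = (2173 - 46^2)/1 = 57/1 = 57: (m_8, d_8) = (m_1, d_1) = (46, 57), so from here the quotients repeat a_1, ..., a_7; the period length is 7.
So sqrt(2173) = [46; (1, 1, 1, 1, 1, 1, 92)] with period length k = 7.
k is odd, so (p_{k-1}, q_{k-1}) only solves x^2 - 2173y^2 = -1 and the fundamental solution of x^2 - 2173y^2 = 1 is (p_{2k-1}, q_{2k-1}) = (p_13, q_13); compute convergents through index 13, running through the period twice.
Convergents (p_i = a_i*p_{i-1} + p_{i-2}, q_i = a_i*q_{i-1} + q_{i-2} with p_{-2}=0, p_{-1}=1, q_{-2}=1, q_{-1}=0):
  i=0: a_0=46, p_0 = 46*1 + 0 = 46, q_0 = 46*0 + 1 = 1.
  i=1: a_1=1, p_1 = 1*46 + 1 = 47, q_1 = 1*1 + 0 = 1.
  i=2: a_2=1, p_2 = 1*47 + 46 = 93, q_2 = 1*1 + 1 = 2.
  i=3: a_3=1, p_3 = 1*93 + 47 = 140, q_3 = 1*2 + 1 = 3.
  i=4: a_4=1, p_4 = 1*140 + 93 = 233, q_4 = 1*3 + 2 = 5.
  i=5: a_5=1, p_5 = 1*233 + 140 = 373, q_5 = 1*5 + 3 = 8.
  i=6: a_6=1, p_6 = 1*373 + 233 = 606, q_6 = 1*8 + 5 = 13.
  i=7: a_7=92, p_7 = 92*606 + 373 = 56125, q_7 = 92*13 + 8 = 1204.
  i=8: a_8=1, p_8 = 1*56125 + 606 = 56731, q_8 = 1*1204 + 13 = 1217.
  i=9: a_9=1, p_9 = 1*56731 + 56125 = 112856, q_9 = 1*1217 + 1204 = 2421.
  i=10: a_10=1, p_10 = 1*112856 + 56731 = 169587, q_10 = 1*2421 + 1217 = 3638.
  i=11: a_11=1, p_11 = 1*169587 + 112856 = 282443, q_11 = 1*3638 + 2421 = 6059.
  i=12: a_12=1, p_12 = 1*282443 + 169587 = 452030, q_12 = 1*6059 + 3638 = 9697.
  i=13: a_13=1, p_13 = 1*452030 + 282443 = 734473, q_13 = 1*9697 + 6059 = 15756.
Indeed p_6^2 - 2173*q_6^2 = 367236 - 367237 = -1, not +1.
Check: 734473^2 - 2173*15756^2 = 539450587729 - 539450587728 = 1, so (x, y) = (734473, 15756) solves the equation, and by the theorem it is the least positive solution.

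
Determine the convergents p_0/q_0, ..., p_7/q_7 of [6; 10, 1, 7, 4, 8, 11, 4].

6/1, 61/10, 67/11, 530/87, 2187/359, 18026/2959, 200473/32908, 819918/134591

Using the convergent recurrence p_i = a_i*p_{i-1} + p_{i-2}, q_i = a_i*q_{i-1} + q_{i-2} with p_{-2}=0, p_{-1}=1, q_{-2}=1, q_{-1}=0:
  i=0: a_0=6, p_0 = 6*1 + 0 = 6, q_0 = 6*0 + 1 = 1.
  i=1: a_1=10, p_1 = 10*6 + 1 = 61, q_1 = 10*1 + 0 = 10.
  i=2: a_2=1, p_2 = 1*61 + 6 = 67, q_2 = 1*10 + 1 = 11.
  i=3: a_3=7, p_3 = 7*67 + 61 = 530, q_3 = 7*11 + 10 = 87.
  i=4: a_4=4, p_4 = 4*530 + 67 = 2187, q_4 = 4*87 + 11 = 359.
  i=5: a_5=8, p_5 = 8*2187 + 530 = 18026, q_5 = 8*359 + 87 = 2959.
  i=6: a_6=11, p_6 = 11*18026 + 2187 = 200473, q_6 = 11*2959 + 359 = 32908.
  i=7: a_7=4, p_7 = 4*200473 + 18026 = 819918, q_7 = 4*32908 + 2959 = 134591.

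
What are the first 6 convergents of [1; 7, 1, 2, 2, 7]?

1/1, 8/7, 9/8, 26/23, 61/54, 453/401

Using the convergent recurrence p_i = a_i*p_{i-1} + p_{i-2}, q_i = a_i*q_{i-1} + q_{i-2} with p_{-2}=0, p_{-1}=1, q_{-2}=1, q_{-1}=0:
  i=0: a_0=1, p_0 = 1*1 + 0 = 1, q_0 = 1*0 + 1 = 1.
  i=1: a_1=7, p_1 = 7*1 + 1 = 8, q_1 = 7*1 + 0 = 7.
  i=2: a_2=1, p_2 = 1*8 + 1 = 9, q_2 = 1*7 + 1 = 8.
  i=3: a_3=2, p_3 = 2*9 + 8 = 26, q_3 = 2*8 + 7 = 23.
  i=4: a_4=2, p_4 = 2*26 + 9 = 61, q_4 = 2*23 + 8 = 54.
  i=5: a_5=7, p_5 = 7*61 + 26 = 453, q_5 = 7*54 + 23 = 401.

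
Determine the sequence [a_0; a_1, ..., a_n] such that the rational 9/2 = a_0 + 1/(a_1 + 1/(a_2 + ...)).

[4; 2]

Run the Euclidean algorithm on 9 and 2; the successive quotients are the partial quotients a_0, a_1, ... (each step inverts the fractional part left over by the previous one):
  9 = 4*2 + 1, so a_0 = 4.
  2 = 2*1 + 0, so a_1 = 2.
The remainder reaches 0 after 2 divisions, so the expansion has 2 partial quotients, read off in order.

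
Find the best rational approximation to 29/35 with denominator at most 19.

Expand x = 29/35 as a continued fraction with the Euclidean algorithm:
  29 = 0*35 + 29, so a_0 = 0.
  35 = 1*29 + 6, so a_1 = 1.
  29 = 4*6 + 5, so a_2 = 4.
  6 = 1*5 + 1, so a_3 = 1.
  5 = 5*1 + 0, so a_4 = 5.
so x = [0; 1, 4, 1, 5].
Convergents (p_i = a_i*p_{i-1} + p_{i-2}, q_i = a_i*q_{i-1} + q_{i-2} with p_{-2}=0, p_{-1}=1, q_{-2}=1, q_{-1}=0), until the denominator exceeds 19:
  i=0: a_0=0, p_0 = 0*1 + 0 = 0, q_0 = 0*0 + 1 = 1.
  i=1: a_1=1, p_1 = 1*0 + 1 = 1, q_1 = 1*1 + 0 = 1.
  i=2: a_2=4, p_2 = 4*1 + 0 = 4, q_2 = 4*1 + 1 = 5.
  i=3: a_3=1, p_3 = 1*4 + 1 = 5, q_3 = 1*5 + 1 = 6.
  i=4: a_4=5, p_4 = 5*5 + 4 = 29, q_4 = 5*6 + 5 = 35.
q_4 = 35 > 19, so the last convergent with denominator <= 19 is p_3/q_3 = 5/6.
The closest fraction with denominator <= 19 is either p_3/q_3 or the intermediate fraction (k*p_3 + p_2)/(k*q_3 + q_2) with the largest k >= 1 whose denominator stays <= 19; these approach x as k grows, and every other convergent or intermediate fraction in range is farther away.
Largest k: floor((19 - q_2)/q_3) = floor((19 - 5)/6) = 2.
That gives (2*5 + 4)/(2*6 + 5) = 14/17.
Compare the errors: |x - 5/6| = |29*6 - 5*35|/(35*6) = 1/210, and |x - 14/17| = |29*17 - 14*35|/(35*17) = 3/595.
Cross-multiplying, 1*595 = 595 < 630 = 3*210, so 1/210 is smaller: the convergent 5/6 is closer to x than 14/17.

5/6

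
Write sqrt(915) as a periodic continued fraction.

Write x_i = (sqrt(915) + m_i)/d_i with (m_0, d_0) = (0, 1). a_0 = floor(sqrt(915)) = 30, since 30^2 = 900 <= 915 < 961 = 31^2.
Iterate m_{i+1} = d_i*a_i - m_i, d_{i+1} = (915 - m_{i+1}^2)/d_i, a_{i+1} = floor((a_0 + m_{i+1})/d_{i+1}):
  m_1 = 1*30 - 0 = 30, d_1 = (915 - 30^2)/1 = 15/1 = 15, a_1 = floor((30 + 30)/15) = 4.
  m_2 = 15*4 - 30 = 30, d_2 = (915 - 30^2)/15 = 15/15 = 1, a_2 = floor((30 + 30)/1) = 60.
  m_3 = 1*60 - 30 = 30, d_3 = (915 - 30^2)/1 = 15/1 = 15: (m_3, d_3) = (m_1, d_1) = (30, 15), so from here the quotients repeat a_1, a_2; the period length is 2.
Hence the expansion of sqrt(915) is a_0 = 30 followed by the repeating block 4, 60 (period 2).

[30; (4, 60)]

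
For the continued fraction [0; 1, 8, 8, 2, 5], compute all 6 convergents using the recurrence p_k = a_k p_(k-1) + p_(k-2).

0/1, 1/1, 8/9, 65/73, 138/155, 755/848

Using the convergent recurrence p_i = a_i*p_{i-1} + p_{i-2}, q_i = a_i*q_{i-1} + q_{i-2} with p_{-2}=0, p_{-1}=1, q_{-2}=1, q_{-1}=0:
  i=0: a_0=0, p_0 = 0*1 + 0 = 0, q_0 = 0*0 + 1 = 1.
  i=1: a_1=1, p_1 = 1*0 + 1 = 1, q_1 = 1*1 + 0 = 1.
  i=2: a_2=8, p_2 = 8*1 + 0 = 8, q_2 = 8*1 + 1 = 9.
  i=3: a_3=8, p_3 = 8*8 + 1 = 65, q_3 = 8*9 + 1 = 73.
  i=4: a_4=2, p_4 = 2*65 + 8 = 138, q_4 = 2*73 + 9 = 155.
  i=5: a_5=5, p_5 = 5*138 + 65 = 755, q_5 = 5*155 + 73 = 848.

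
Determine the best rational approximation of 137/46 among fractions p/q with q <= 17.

Expand x = 137/46 as a continued fraction with the Euclidean algorithm:
  137 = 2*46 + 45, so a_0 = 2.
  46 = 1*45 + 1, so a_1 = 1.
  45 = 45*1 + 0, so a_2 = 45.
so x = [2; 1, 45].
Convergents (p_i = a_i*p_{i-1} + p_{i-2}, q_i = a_i*q_{i-1} + q_{i-2} with p_{-2}=0, p_{-1}=1, q_{-2}=1, q_{-1}=0), until the denominator exceeds 17:
  i=0: a_0=2, p_0 = 2*1 + 0 = 2, q_0 = 2*0 + 1 = 1.
  i=1: a_1=1, p_1 = 1*2 + 1 = 3, q_1 = 1*1 + 0 = 1.
  i=2: a_2=45, p_2 = 45*3 + 2 = 137, q_2 = 45*1 + 1 = 46.
q_2 = 46 > 17, so the last convergent with denominator <= 17 is p_1/q_1 = 3/1.
The closest fraction with denominator <= 17 is either p_1/q_1 or the intermediate fraction (k*p_1 + p_0)/(k*q_1 + q_0) with the largest k >= 1 whose denominator stays <= 17; these approach x as k grows, and every other convergent or intermediate fraction in range is farther away.
Largest k: floor((17 - q_0)/q_1) = floor((17 - 1)/1) = 16.
That gives (16*3 + 2)/(16*1 + 1) = 50/17.
Compare the errors: |x - 3/1| = |137*1 - 3*46|/(46*1) = 1/46, and |x - 50/17| = |137*17 - 50*46|/(46*17) = 29/782.
Cross-multiplying, 1*782 = 782 < 1334 = 29*46, so 1/46 is smaller: the convergent 3/1 is closer to x than 50/17.

3/1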